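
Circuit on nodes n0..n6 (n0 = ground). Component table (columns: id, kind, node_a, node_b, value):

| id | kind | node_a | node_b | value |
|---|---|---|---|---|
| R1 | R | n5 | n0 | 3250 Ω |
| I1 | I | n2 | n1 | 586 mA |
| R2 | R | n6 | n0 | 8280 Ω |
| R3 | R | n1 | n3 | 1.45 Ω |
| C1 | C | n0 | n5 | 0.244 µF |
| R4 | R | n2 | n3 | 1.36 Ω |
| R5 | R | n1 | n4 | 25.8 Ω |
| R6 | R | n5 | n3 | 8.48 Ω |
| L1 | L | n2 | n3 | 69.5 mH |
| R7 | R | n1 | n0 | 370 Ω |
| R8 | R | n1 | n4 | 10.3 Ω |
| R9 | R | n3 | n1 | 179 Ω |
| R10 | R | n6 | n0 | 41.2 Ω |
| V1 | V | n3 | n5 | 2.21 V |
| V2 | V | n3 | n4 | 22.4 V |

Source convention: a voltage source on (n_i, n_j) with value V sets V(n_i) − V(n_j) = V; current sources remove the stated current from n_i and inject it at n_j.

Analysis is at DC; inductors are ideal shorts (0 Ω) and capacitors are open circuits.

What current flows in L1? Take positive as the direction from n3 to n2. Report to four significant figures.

Element admittances at DC:
  Y(R1) = 0.0003077 S between n5,n0
  I1: injects 0.586 A into n1 (from n2)
  Y(R2) = 0.0001208 S between n6,n0
  Y(R3) = 0.6897 S between n1,n3
  Y(C1) = 0.000 S between n0,n5
  Y(R4) = 0.7353 S between n2,n3
  Y(R5) = 0.03876 S between n1,n4
  Y(R6) = 0.1179 S between n5,n3
  L1: short n2↔n3 (DC inductor)
  Y(R7) = 0.002703 S between n1,n0
  Y(R8) = 0.09709 S between n1,n4
  Y(R9) = 0.005587 S between n3,n1
  Y(R10) = 0.02427 S between n6,n0
  V1: constraint V(n3)−V(n5) = 2.21
  V2: constraint V(n3)−V(n4) = 22.4
Assemble and solve the 9×9 MNA system:
  V(n1)=-0.07626  V(n2)=2.880  V(n3)=2.880  V(n4)=-19.52  V(n5)=0.6698  V(n6)=0.000
  i(L1)=-0.5860  i(V1)=-0.2604  i(V2)=-2.641

0.5860 A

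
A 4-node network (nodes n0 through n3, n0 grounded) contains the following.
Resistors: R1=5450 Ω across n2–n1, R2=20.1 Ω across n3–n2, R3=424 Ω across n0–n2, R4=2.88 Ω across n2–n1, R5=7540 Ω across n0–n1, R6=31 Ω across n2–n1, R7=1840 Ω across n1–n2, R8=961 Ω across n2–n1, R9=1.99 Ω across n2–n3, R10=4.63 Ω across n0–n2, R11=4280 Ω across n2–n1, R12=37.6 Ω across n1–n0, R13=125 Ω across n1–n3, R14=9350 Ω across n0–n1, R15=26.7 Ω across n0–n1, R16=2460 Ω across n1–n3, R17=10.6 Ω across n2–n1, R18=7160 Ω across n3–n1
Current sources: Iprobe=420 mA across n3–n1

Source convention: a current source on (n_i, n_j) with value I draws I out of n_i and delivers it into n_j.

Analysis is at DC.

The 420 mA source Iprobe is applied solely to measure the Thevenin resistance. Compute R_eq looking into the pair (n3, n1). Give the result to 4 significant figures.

Apply KCL at each of the 3 non-ground nodes and solve the resulting linear system.
Node n1: branches {R1, R4, R5, R6, R7, R8, R11, R12, R13, R14, R15, R16, R17, R18, Iprobe} → V_1 = 0.5985
Node n2: branches {R1, R2, R3, R4, R6, R7, R8, R9, R10, R11, R17} → V_2 = -0.1762
Node n3: branches {R2, R9, R13, R16, R18, Iprobe} → V_3 = -0.9133

R_eq = 3.599 Ω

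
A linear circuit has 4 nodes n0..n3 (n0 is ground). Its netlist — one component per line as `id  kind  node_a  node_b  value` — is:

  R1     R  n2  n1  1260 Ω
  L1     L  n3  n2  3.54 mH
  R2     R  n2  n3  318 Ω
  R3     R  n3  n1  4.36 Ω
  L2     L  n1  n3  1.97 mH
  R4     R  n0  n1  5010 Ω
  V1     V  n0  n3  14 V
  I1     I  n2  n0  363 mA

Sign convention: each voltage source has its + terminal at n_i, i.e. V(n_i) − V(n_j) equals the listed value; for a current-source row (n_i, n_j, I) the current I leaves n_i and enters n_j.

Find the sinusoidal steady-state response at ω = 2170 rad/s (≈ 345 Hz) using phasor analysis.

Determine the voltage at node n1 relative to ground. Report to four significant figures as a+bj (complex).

Apply KCL at each of the 3 non-ground nodes and solve the resulting linear system.
Node n1: branches {R1, R3, L2, R4} → V_1 = -13.99+0.001194j
Node n2: branches {R1, L1, R2, I1} → V_2 = -14.08-2.786j
Node n3: branches {L1, R2, R3, L2, V1} → V_3 = -14.00+0.000j
Source currents: i(V1)=0.3602+2.384e-07j

-13.99+0.001194j V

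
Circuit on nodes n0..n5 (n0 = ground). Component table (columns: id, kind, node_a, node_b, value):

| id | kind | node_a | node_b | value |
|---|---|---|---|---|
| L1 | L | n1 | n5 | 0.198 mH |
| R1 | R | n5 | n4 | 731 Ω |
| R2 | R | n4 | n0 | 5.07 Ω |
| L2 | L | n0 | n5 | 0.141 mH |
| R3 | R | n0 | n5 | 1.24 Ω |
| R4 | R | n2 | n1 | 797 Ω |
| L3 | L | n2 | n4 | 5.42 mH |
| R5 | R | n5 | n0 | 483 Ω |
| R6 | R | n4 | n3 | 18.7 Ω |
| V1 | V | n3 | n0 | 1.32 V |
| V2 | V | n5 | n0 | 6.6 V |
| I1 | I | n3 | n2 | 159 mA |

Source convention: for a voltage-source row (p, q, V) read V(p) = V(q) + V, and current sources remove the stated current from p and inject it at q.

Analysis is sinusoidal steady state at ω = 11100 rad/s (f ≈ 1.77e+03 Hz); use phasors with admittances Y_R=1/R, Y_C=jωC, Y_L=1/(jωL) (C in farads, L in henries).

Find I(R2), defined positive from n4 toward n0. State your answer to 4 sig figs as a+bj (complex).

0.1915-0.009716j A

Element admittances at ω=11100 rad/s:
  Y(L1) = 0.000-0.4550j S between n1,n5
  Y(R1) = 0.001368+0.000j S between n5,n4
  Y(R2) = 0.1972+0.000j S between n4,n0
  Y(L2) = 0.000-0.6389j S between n0,n5
  Y(R3) = 0.8065+0.000j S between n0,n5
  Y(R4) = 0.001255+0.000j S between n2,n1
  Y(L3) = 0.000-0.01662j S between n2,n4
  Y(R5) = 0.002070+0.000j S between n5,n0
  Y(R6) = 0.05348+0.000j S between n4,n3
  V1: constraint V(n3)−V(n0) = 1.32
  V2: constraint V(n5)−V(n0) = 6.6
  I1: injects 0.159 A into n2 (from n3)
Assemble and solve the 7×7 MNA system:
  V(n1)=6.573-0.01339j  V(n2)=1.718+9.883j  V(n3)=1.320+0.000j  V(n4)=0.9707-0.04926j  V(n5)=6.600+0.000j
  i(V1)=-0.1777-0.002634j  i(V2)=-5.350+4.229j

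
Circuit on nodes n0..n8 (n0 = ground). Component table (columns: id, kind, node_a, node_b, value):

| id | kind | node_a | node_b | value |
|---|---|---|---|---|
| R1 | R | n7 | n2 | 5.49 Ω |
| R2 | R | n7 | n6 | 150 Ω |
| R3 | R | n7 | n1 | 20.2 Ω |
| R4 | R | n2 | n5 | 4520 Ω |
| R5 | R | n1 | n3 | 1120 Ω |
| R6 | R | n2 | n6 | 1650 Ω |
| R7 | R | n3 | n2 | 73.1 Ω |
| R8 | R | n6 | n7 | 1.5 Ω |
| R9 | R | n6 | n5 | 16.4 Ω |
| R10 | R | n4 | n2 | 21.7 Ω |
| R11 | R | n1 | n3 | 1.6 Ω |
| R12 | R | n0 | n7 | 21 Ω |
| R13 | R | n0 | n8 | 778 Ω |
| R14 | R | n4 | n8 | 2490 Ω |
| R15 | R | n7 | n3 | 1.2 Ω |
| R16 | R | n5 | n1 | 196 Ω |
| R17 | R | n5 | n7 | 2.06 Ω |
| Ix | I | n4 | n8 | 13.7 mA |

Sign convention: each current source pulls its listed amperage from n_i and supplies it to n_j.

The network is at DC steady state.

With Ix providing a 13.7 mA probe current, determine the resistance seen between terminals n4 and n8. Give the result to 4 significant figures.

R_eq = 620.1 Ω

Element admittances at DC:
  Y(R1) = 0.1821 S between n7,n2
  Y(R2) = 0.006667 S between n7,n6
  Y(R3) = 0.04950 S between n7,n1
  Y(R4) = 0.0002212 S between n2,n5
  Y(R5) = 0.0008929 S between n1,n3
  Y(R6) = 0.0006061 S between n2,n6
  Y(R7) = 0.01368 S between n3,n2
  Y(R8) = 0.6667 S between n6,n7
  Y(R9) = 0.06098 S between n6,n5
  Y(R10) = 0.04608 S between n4,n2
  Y(R11) = 0.6250 S between n1,n3
  Y(R12) = 0.04762 S between n0,n7
  Y(R13) = 0.001285 S between n0,n8
  Y(R14) = 0.0004016 S between n4,n8
  Y(R15) = 0.8333 S between n7,n3
  Y(R16) = 0.005102 S between n5,n1
  Y(R17) = 0.4854 S between n5,n7
  Ix: injects 0.0137 A into n8 (from n4)
Assemble and solve the 8×8 MNA system:
  V(n1)=-0.2168  V(n2)=-0.2684  V(n3)=-0.2168  V(n4)=-0.4917  V(n5)=-0.2161  V(n6)=-0.2161  V(n7)=-0.2160  V(n8)=8.004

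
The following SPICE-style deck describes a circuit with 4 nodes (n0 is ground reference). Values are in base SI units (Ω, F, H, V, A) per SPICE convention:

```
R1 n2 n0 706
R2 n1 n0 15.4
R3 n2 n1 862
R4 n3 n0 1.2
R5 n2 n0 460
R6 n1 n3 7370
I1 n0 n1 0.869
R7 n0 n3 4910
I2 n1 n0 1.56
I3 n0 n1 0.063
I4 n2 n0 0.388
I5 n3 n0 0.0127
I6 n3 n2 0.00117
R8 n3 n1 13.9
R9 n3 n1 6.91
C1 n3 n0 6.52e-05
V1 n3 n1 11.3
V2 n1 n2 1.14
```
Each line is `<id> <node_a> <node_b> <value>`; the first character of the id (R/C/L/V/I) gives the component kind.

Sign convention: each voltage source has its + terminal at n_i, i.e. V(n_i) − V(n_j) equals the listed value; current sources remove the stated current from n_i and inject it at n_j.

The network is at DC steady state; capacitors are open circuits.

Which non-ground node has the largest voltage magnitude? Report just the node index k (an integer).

2

Element admittances at DC:
  Y(R1) = 0.001416 S between n2,n0
  Y(R2) = 0.06494 S between n1,n0
  Y(R3) = 0.001160 S between n2,n1
  Y(R4) = 0.8333 S between n3,n0
  Y(R5) = 0.002174 S between n2,n0
  Y(R6) = 0.0001357 S between n1,n3
  I1: injects 0.869 A into n1 (from n0)
  Y(R7) = 0.0002037 S between n0,n3
  I2: injects 1.56 A into n0 (from n1)
  I3: injects 0.063 A into n1 (from n0)
  I4: injects 0.388 A into n0 (from n2)
  I5: injects 0.0127 A into n0 (from n3)
  I6: injects 0.00117 A into n2 (from n3)
  Y(R8) = 0.07194 S between n3,n1
  Y(R9) = 0.1447 S between n3,n1
  Y(C1) = 0.000 S between n3,n0
  V1: constraint V(n3)−V(n1) = 11.3
  V2: constraint V(n1)−V(n2) = 1.14
Assemble and solve the 5×5 MNA system:
  V(n1)=-11.58  V(n2)=-12.72  V(n3)=-0.2774
  i(V1)=-2.232  i(V2)=0.3398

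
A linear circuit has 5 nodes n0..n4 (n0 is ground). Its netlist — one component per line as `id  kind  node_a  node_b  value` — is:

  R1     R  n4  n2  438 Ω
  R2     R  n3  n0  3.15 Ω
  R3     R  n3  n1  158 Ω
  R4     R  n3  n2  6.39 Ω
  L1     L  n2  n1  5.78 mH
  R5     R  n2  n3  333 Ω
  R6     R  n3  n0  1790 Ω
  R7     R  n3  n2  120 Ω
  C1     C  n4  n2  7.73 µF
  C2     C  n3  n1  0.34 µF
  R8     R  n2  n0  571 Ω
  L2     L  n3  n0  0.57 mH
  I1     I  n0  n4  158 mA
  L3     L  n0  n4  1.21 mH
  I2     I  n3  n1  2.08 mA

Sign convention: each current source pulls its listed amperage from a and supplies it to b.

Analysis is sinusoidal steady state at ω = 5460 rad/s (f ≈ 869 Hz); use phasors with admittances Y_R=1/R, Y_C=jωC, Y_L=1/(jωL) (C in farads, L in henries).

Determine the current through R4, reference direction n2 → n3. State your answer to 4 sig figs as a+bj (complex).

-0.04426+0.02447j A

Element admittances at ω=5460 rad/s:
  Y(R1) = 0.002283+0.000j S between n4,n2
  Y(R2) = 0.3175+0.000j S between n3,n0
  Y(R3) = 0.006329+0.000j S between n3,n1
  Y(R4) = 0.1565+0.000j S between n3,n2
  Y(L1) = 0.000-0.03169j S between n2,n1
  Y(R5) = 0.003003+0.000j S between n2,n3
  Y(R6) = 0.0005587+0.000j S between n3,n0
  Y(R7) = 0.008333+0.000j S between n3,n2
  Y(C1) = 0.000+0.04221j S between n4,n2
  Y(C2) = 0.000+0.001856j S between n3,n1
  Y(R8) = 0.001751+0.000j S between n2,n0
  Y(L2) = 0.000-0.3213j S between n3,n0
  I1: injects 0.158 A into n4 (from n0)
  Y(L3) = 0.000-0.1514j S between n0,n4
  I2: injects 0.00208 A into n1 (from n3)
Assemble and solve the 4×4 MNA system:
  V(n1)=-0.3633+0.2485j  V(n2)=-0.4065+0.1182j  V(n3)=-0.1237-0.03815j  V(n4)=0.1838+1.389j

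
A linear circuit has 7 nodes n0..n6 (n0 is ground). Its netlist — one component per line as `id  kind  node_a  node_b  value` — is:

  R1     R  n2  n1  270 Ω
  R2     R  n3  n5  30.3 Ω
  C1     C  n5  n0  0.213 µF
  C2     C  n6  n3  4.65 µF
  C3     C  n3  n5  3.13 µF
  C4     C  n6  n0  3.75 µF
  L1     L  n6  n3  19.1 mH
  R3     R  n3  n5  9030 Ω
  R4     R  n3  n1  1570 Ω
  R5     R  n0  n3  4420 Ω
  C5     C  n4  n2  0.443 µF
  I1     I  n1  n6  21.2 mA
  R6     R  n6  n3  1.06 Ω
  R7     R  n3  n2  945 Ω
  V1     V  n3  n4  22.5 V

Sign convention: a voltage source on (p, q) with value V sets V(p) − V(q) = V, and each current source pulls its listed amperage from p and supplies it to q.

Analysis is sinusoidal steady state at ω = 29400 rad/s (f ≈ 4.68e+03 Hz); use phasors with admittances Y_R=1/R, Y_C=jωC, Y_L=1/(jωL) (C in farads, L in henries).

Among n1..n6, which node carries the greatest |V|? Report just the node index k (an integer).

1

Apply KCL at each of the 6 non-ground nodes and solve the resulting linear system.
Node n1: branches {R1, R4, I1} → V_1 = -23.96-1.155j
Node n2: branches {R1, C5, R7} → V_2 = -22.35-1.355j
Node n3: branches {R2, C2, C3, L1, R3, R4, R5, R6, R7, V1} → V_3 = -0.02087+0.003044j
Node n4: branches {C5, V1} → V_4 = -22.52+0.003044j
Node n5: branches {R2, C1, C3, R3} → V_5 = -0.01962+0.003272j
Node n6: branches {C2, C4, L1, I1, R6} → V_6 = 0.001108-0.0002287j
Source currents: i(V1)=-0.01768-0.002174j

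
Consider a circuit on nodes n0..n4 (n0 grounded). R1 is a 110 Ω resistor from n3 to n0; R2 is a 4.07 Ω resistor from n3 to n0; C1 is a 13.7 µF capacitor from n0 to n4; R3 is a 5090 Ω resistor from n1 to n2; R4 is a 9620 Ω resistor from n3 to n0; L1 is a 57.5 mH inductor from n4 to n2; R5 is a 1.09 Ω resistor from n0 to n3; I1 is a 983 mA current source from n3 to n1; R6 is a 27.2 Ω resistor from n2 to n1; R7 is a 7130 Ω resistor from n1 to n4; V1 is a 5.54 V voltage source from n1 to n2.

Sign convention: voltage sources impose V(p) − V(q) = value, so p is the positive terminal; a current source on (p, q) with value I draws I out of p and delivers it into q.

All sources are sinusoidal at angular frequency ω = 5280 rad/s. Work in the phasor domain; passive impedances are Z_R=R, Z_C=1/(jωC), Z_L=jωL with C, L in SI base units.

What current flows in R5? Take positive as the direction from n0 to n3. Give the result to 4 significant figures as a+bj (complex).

Apply KCL at each of the 4 non-ground nodes and solve the resulting linear system.
Node n1: branches {R3, I1, R6, R7, V1} → V_1 = 18.21+284.1j
Node n2: branches {R3, L1, R6, V1} → V_2 = 12.67+284.1j
Node n3: branches {R1, R2, R4, R5, I1} → V_3 = -0.8385+0.000j
Node n4: branches {C1, L1, R7} → V_4 = 0.000-13.59j
Source currents: i(V1)=0.7757-0.04175j

0.7693+0.000j A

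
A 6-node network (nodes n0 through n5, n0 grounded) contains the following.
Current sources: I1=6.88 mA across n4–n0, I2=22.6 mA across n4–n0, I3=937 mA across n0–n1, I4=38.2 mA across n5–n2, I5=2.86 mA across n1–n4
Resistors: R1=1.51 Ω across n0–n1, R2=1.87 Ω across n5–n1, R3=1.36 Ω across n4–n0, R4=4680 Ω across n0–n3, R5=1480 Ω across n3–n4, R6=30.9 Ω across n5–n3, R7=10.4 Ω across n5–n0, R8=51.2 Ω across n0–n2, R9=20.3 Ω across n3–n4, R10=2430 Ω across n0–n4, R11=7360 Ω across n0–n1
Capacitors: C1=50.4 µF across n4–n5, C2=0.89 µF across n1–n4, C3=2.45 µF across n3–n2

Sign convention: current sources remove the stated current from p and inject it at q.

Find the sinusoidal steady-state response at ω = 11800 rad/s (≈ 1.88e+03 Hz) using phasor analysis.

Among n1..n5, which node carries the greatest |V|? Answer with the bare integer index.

MNA unknowns: 5 node voltages V₁..V_5
I1: z[4]−=0.00688, z[0]+=0.00688
I2: z[4]−=0.0226, z[0]+=0.0226
R1: Y=0.6623+0.000j on G[0,1]
I3: z[0]−=0.937, z[1]+=0.937
R2: Y=0.5348+0.000j on G[5,1]
R3: Y=0.7353+0.000j on G[4,0]
R4: Y=0.0002137+0.000j on G[0,3]
C1: Y=0.000+0.5947j on G[4,5]
I4: z[5]−=0.0382, z[2]+=0.0382
R5: Y=0.0006757+0.000j on G[3,4]
R6: Y=0.03236+0.000j on G[5,3]
C2: Y=0.000+0.01050j on G[1,4]
R7: Y=0.09615+0.000j on G[5,0]
C3: Y=0.000+0.02891j on G[3,2]
R8: Y=0.01953+0.000j on G[0,2]
R9: Y=0.04926+0.000j on G[3,4]
R10: Y=0.0004115+0.000j on G[0,4]
R11: Y=0.0001359+0.000j on G[0,1]
I5: z[1]−=0.00286, z[4]+=0.00286
solve → V1=0.9722-0.1042j, V2=0.9490-0.5525j, V3=0.5758+0.1277j, V4=0.2761+0.1372j, V5=0.4343-0.2197j

2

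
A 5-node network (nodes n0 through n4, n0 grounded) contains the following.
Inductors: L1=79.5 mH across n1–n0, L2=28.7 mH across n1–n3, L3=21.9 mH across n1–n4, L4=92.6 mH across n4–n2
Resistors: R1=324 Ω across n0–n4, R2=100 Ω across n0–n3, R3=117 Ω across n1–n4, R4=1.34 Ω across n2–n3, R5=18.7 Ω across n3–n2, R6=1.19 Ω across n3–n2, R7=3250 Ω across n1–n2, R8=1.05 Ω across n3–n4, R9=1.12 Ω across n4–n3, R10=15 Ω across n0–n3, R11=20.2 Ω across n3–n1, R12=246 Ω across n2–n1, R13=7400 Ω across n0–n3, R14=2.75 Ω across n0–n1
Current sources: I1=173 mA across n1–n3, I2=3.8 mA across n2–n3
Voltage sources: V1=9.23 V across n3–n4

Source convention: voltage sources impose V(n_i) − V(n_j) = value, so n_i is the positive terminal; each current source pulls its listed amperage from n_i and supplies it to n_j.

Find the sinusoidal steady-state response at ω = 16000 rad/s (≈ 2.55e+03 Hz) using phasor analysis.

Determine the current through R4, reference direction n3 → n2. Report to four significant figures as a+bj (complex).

0.006005-0.003065j A

Element admittances at ω=16000 rad/s:
  Y(L1) = 0.000-0.0007862j S between n1,n0
  Y(R1) = 0.003086+0.000j S between n0,n4
  Y(R2) = 0.01000+0.000j S between n0,n3
  Y(R3) = 0.008547+0.000j S between n1,n4
  Y(R4) = 0.7463+0.000j S between n2,n3
  Y(R5) = 0.05348+0.000j S between n3,n2
  Y(R6) = 0.8403+0.000j S between n3,n2
  Y(R7) = 0.0003077+0.000j S between n1,n2
  Y(R8) = 0.9524+0.000j S between n3,n4
  Y(L2) = 0.000-0.002178j S between n1,n3
  Y(R9) = 0.8929+0.000j S between n4,n3
  I1: injects 0.173 A into n3 (from n1)
  Y(L3) = 0.000-0.002854j S between n1,n4
  Y(R10) = 0.06667+0.000j S between n0,n3
  Y(R11) = 0.04950+0.000j S between n3,n1
  Y(R12) = 0.004065+0.000j S between n2,n1
  I2: injects 0.0038 A into n3 (from n2)
  Y(L4) = 0.000-0.0006749j S between n4,n2
  Y(R13) = 0.0001351+0.000j S between n0,n3
  Y(R14) = 0.3636+0.000j S between n0,n1
  V1: constraint V(n3)−V(n4) = 9.23
Assemble and solve the 5×5 MNA system:
  V(n1)=-0.3243+0.02120j  V(n2)=1.824-0.09557j  V(n3)=1.832-0.09967j  V(n4)=-7.398-0.09967j
  i(V1)=-17.12+0.02507j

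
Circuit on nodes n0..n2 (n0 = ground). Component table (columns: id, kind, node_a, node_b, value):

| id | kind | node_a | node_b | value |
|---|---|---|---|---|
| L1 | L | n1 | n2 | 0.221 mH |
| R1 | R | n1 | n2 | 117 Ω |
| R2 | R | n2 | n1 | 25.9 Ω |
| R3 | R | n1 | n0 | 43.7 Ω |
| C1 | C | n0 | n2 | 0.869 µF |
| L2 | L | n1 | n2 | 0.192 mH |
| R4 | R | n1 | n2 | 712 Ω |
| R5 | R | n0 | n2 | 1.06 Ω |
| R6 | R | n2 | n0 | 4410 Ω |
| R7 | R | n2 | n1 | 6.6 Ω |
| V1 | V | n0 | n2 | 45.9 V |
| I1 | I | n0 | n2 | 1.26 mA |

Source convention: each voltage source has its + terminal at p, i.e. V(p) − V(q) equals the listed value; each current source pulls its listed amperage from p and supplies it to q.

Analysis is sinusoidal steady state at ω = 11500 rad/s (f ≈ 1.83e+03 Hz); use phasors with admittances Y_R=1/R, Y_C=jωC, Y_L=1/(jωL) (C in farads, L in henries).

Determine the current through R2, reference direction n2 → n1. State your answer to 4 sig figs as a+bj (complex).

Apply KCL at each of the 2 non-ground nodes and solve the resulting linear system.
Node n1: branches {L1, R1, R2, R3, L2, R4, R7} → V_1 = -45.59+1.160j
Node n2: branches {L1, R1, R2, C1, L2, R4, R5, R6, R7, V1, I1} → V_2 = -45.90+0.000j
Source currents: i(V1)=-44.36-0.4321j

-0.01180-0.04481j A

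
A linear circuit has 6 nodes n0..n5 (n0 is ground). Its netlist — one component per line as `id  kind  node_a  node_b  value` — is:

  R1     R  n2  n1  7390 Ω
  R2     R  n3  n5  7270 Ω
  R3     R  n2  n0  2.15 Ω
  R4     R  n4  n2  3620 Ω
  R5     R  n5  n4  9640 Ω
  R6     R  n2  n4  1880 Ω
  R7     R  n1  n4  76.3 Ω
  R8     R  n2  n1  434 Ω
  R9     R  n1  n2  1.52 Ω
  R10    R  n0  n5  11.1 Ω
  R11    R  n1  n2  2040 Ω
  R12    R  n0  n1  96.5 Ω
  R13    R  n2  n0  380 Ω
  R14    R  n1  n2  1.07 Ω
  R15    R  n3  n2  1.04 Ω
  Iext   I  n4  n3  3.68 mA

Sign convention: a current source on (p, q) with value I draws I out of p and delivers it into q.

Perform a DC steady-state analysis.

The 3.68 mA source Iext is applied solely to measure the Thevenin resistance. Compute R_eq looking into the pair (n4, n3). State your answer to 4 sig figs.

R_eq = 72.92 Ω

Element admittances at DC:
  Y(R1) = 0.0001353 S between n2,n1
  Y(R2) = 0.0001376 S between n3,n5
  Y(R3) = 0.4651 S between n2,n0
  Y(R4) = 0.0002762 S between n4,n2
  Y(R5) = 0.0001037 S between n5,n4
  Y(R6) = 0.0005319 S between n2,n4
  Y(R7) = 0.01311 S between n1,n4
  Y(R8) = 0.002304 S between n2,n1
  Y(R9) = 0.6579 S between n1,n2
  Y(R10) = 0.09009 S between n0,n5
  Y(R11) = 0.0004902 S between n1,n2
  Y(R12) = 0.01036 S between n0,n1
  Y(R13) = 0.002632 S between n2,n0
  Y(R14) = 0.9346 S between n1,n2
  Y(R15) = 0.9615 S between n3,n2
  Iext: injects 0.00368 A into n3 (from n4)
Assemble and solve the 5×5 MNA system:
  V(n1)=-0.002040  V(n2)=0.0001025  V(n3)=0.003929  V(n4)=-0.2644  V(n5)=-0.0002977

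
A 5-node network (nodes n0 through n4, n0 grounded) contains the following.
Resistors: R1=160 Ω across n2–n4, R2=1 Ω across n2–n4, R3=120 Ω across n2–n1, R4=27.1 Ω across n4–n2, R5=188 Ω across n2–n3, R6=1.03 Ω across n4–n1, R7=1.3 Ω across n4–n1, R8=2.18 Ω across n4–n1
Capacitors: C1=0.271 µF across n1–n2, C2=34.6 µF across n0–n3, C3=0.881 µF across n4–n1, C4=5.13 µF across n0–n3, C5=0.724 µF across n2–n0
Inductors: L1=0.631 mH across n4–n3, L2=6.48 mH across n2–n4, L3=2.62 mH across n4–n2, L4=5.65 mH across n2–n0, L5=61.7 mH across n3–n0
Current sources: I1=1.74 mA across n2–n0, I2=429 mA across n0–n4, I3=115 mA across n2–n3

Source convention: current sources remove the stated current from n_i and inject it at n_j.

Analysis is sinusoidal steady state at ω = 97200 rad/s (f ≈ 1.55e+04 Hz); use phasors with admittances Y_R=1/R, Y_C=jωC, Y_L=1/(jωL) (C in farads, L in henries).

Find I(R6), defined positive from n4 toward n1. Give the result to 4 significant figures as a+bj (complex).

0.002005+0.005719j A

MNA unknowns: 4 node voltages V₁..V_4
R1: Y=0.006250+0.000j on G[2,4]
C1: Y=0.000+0.02634j on G[1,2]
C2: Y=0.000+3.363j on G[0,3]
L1: Y=0.000-0.01630j on G[4,3]
R2: Y=1.000+0.000j on G[2,4]
C3: Y=0.000+0.08563j on G[4,1]
R3: Y=0.008333+0.000j on G[2,1]
R4: Y=0.03690+0.000j on G[4,2]
R5: Y=0.005319+0.000j on G[2,3]
L2: Y=0.000-0.001588j on G[2,4]
I1: z[2]−=0.00174, z[0]+=0.00174
C4: Y=0.000+0.4986j on G[0,3]
C5: Y=0.000+0.07037j on G[2,0]
I2: z[0]−=0.429, z[4]+=0.429
R6: Y=0.9709+0.000j on G[4,1]
L3: Y=0.000-0.003927j on G[4,2]
R7: Y=0.7692+0.000j on G[4,1]
L4: Y=0.000-0.001821j on G[2,0]
R8: Y=0.4587+0.000j on G[4,1]
L5: Y=0.000-0.0001667j on G[3,0]
I3: z[2]−=0.115, z[3]+=0.115
solve → V1=1.256-5.889j, V2=0.7593-5.893j, V3=-0.01348-0.006031j, V4=1.258-5.883j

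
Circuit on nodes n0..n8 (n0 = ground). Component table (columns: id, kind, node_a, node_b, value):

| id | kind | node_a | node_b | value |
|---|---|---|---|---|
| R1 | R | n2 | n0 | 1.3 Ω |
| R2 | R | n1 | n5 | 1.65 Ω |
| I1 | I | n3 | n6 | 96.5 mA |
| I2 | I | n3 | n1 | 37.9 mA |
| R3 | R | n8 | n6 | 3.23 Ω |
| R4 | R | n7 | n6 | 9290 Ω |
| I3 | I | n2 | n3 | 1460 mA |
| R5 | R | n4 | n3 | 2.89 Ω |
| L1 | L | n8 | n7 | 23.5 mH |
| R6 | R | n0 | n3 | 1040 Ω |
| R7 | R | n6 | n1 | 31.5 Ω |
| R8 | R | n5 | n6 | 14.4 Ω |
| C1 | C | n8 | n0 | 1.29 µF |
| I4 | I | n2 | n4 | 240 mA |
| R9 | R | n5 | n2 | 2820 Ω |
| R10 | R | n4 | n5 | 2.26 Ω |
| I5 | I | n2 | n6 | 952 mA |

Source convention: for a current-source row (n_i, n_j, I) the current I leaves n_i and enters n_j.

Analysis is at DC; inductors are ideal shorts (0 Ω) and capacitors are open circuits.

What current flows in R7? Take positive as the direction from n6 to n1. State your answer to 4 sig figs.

Apply KCL at each of the 8 non-ground nodes and solve the resulting linear system.
Node n1: branches {R2, I2, R7} → V_1 = 2017
Node n2: branches {R1, I3, I4, R9, I5} → V_2 = -2.517
Node n3: branches {I1, I2, I3, R5, R6} → V_3 = 2014
Node n4: branches {R5, I4, R10} → V_4 = 2015
Node n5: branches {R2, R8, R9, R10} → V_5 = 2016
Node n6: branches {I1, R3, R4, R7, R8, I5} → V_6 = 2027
Node n7: branches {R4, L1} → V_7 = 2027
Node n8: branches {R3, L1, C1} → V_8 = 2027
Source currents: i(L1)=0.000

0.3162 A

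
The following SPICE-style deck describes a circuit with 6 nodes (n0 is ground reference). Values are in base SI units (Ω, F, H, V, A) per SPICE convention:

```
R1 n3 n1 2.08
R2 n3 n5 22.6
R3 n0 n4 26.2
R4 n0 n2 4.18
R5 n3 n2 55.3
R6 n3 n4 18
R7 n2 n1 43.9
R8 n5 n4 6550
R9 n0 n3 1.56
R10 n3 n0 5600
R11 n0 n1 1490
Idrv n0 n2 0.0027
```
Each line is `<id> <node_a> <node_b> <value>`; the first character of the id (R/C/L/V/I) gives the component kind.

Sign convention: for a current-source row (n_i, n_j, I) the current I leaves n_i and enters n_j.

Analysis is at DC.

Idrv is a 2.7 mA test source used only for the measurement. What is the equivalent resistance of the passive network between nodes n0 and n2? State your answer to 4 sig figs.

Apply KCL at each of the 5 non-ground nodes and solve the resulting linear system.
Node n1: branches {R1, R7, R11} → V_1 = 0.0009662
Node n2: branches {R4, R5, R7, Idrv} → V_2 = 0.009754
Node n3: branches {R1, R2, R5, R6, R9, R10} → V_3 = 0.0005512
Node n4: branches {R3, R6, R8} → V_4 = 0.0003271
Node n5: branches {R2, R8} → V_5 = 0.0005505

R_eq = 3.612 Ω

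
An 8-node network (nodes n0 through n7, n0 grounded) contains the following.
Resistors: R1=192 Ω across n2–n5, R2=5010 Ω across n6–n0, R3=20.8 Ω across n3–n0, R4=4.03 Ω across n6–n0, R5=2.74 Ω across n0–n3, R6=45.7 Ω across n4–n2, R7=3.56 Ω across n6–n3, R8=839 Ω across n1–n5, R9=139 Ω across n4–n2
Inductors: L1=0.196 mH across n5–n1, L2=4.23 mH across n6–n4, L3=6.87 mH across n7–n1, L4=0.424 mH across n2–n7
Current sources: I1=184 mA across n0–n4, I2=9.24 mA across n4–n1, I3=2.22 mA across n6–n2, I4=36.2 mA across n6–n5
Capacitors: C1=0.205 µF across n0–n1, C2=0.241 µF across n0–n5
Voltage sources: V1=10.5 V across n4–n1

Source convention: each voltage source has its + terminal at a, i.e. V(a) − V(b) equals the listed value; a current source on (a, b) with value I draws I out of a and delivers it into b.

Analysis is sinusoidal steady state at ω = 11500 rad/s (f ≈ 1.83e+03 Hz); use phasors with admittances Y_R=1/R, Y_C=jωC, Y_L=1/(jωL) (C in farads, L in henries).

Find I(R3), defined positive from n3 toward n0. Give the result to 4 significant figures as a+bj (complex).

MNA unknowns: 7 node voltages V₁..V_7 plus 1 source current (V1)
R1: Y=0.005208+0.000j on G[2,5]
R2: Y=0.0001996+0.000j on G[6,0]
L1: Y=0.000-0.4437j on G[5,1]
R3: Y=0.04808+0.000j on G[3,0]
R4: Y=0.2481+0.000j on G[6,0]
I1: z[0]−=0.184, z[4]+=0.184
I2: z[4]−=0.00924, z[1]+=0.00924
L2: Y=0.000-0.02056j on G[6,4]
C1: Y=0.000+0.002357j on G[0,1]
R5: Y=0.3650+0.000j on G[0,3]
R6: Y=0.02188+0.000j on G[4,2]
R7: Y=0.2809+0.000j on G[6,3]
C2: Y=0.000+0.002772j on G[0,5]
R8: Y=0.001192+0.000j on G[1,5]
R9: Y=0.007194+0.000j on G[4,2]
I3: z[6]−=0.00222, z[2]+=0.00222
I4: z[6]−=0.0362, z[5]+=0.0362
L3: Y=0.000-0.01266j on G[7,1]
L4: Y=0.000-0.2051j on G[2,7]
V1: row V4−V1=10.5, i_V1 at 4,1
solve → V1=-13.18+14.68j, V2=-5.203+17.50j, V3=0.2533+0.06614j, V4=-2.677+14.68j, V5=-13.29+14.95j, V6=0.6258+0.1634j, V7=-5.666+17.33j
aux → i_V1=-0.1972+0.01392j

0.01218+0.003180j A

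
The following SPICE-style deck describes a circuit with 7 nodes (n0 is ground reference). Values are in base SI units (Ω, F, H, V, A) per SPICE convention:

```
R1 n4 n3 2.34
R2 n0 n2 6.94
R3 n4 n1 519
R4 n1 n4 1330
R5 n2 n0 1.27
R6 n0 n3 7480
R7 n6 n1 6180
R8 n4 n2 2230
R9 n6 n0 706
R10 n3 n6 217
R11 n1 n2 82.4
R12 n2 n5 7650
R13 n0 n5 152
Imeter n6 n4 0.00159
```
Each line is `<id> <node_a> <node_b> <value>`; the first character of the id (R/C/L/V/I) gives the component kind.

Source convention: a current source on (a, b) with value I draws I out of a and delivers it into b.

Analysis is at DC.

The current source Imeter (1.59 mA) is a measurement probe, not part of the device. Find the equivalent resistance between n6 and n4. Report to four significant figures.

MNA unknowns: 6 node voltages V₁..V_6
R1: Y=0.4274 on G[4,3]
R2: Y=0.1441 on G[0,2]
R3: Y=0.001927 on G[4,1]
R4: Y=0.0007519 on G[1,4]
R5: Y=0.7874 on G[2,0]
R6: Y=0.0001337 on G[0,3]
R7: Y=0.0001618 on G[6,1]
R8: Y=0.0004484 on G[4,2]
R9: Y=0.001416 on G[6,0]
R10: Y=0.004608 on G[3,6]
R11: Y=0.01214 on G[1,2]
R12: Y=0.0001307 on G[2,5]
R13: Y=0.006579 on G[0,5]
Imeter: z[6]−=0.00159, z[4]+=0.00159
solve → V1=0.01664, V2=0.0002628, V3=0.09979, V4=0.1029, V5=5.119e-06, V6=-0.1822

R_eq = 179.3 Ω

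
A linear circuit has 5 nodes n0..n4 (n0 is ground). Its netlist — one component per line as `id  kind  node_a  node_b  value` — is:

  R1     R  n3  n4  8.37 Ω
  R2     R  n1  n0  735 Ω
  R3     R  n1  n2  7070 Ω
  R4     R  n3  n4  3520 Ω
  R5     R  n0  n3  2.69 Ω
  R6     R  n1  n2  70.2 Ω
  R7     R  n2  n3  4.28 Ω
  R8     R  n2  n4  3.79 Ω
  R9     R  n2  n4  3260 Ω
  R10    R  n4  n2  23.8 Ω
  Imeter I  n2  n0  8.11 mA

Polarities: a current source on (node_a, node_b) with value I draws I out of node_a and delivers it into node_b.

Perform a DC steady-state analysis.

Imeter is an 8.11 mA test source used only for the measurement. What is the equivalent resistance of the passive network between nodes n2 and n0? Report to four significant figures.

MNA unknowns: 4 node voltages V₁..V_4
R1: Y=0.1195 on G[3,4]
R2: Y=0.001361 on G[1,0]
R3: Y=0.0001414 on G[1,2]
R4: Y=0.0002841 on G[3,4]
R5: Y=0.3717 on G[0,3]
R6: Y=0.01425 on G[1,2]
R7: Y=0.2336 on G[2,3]
R8: Y=0.2639 on G[2,4]
R9: Y=0.0003067 on G[2,4]
R10: Y=0.04202 on G[4,2]
Imeter: z[2]−=0.00811, z[0]+=0.00811
solve → V1=-0.04280, V2=-0.04684, V3=-0.02166, V4=-0.03976

R_eq = 5.776 Ω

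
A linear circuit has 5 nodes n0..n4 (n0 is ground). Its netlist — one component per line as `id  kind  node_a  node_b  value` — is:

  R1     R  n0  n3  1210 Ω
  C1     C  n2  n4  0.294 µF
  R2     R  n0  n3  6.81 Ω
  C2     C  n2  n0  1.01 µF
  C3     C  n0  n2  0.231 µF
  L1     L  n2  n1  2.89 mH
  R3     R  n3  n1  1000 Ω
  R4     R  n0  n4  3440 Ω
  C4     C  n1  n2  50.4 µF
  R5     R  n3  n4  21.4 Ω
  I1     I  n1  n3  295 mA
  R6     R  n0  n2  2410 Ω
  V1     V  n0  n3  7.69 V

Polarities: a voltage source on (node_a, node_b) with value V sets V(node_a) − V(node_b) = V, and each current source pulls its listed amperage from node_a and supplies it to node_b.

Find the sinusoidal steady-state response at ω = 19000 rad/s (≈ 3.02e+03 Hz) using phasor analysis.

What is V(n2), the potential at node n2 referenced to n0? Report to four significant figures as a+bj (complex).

Element admittances at ω=19000 rad/s:
  Y(R1) = 0.0008264+0.000j S between n0,n3
  Y(C1) = 0.000+0.005586j S between n2,n4
  Y(R2) = 0.1468+0.000j S between n0,n3
  Y(C2) = 0.000+0.01919j S between n2,n0
  Y(C3) = 0.000+0.004389j S between n0,n2
  Y(L1) = 0.000-0.01821j S between n2,n1
  Y(R3) = 0.001000+0.000j S between n3,n1
  Y(R4) = 0.0002907+0.000j S between n0,n4
  Y(C4) = 0.000+0.9576j S between n1,n2
  Y(R5) = 0.04673+0.000j S between n3,n4
  I1: injects 0.295 A into n3 (from n1)
  Y(R6) = 0.0004149+0.000j S between n0,n2
  V1: constraint V(n0)−V(n3) = 7.69
Assemble and solve the 5×5 MNA system:
  V(n1)=-2.211+10.74j  V(n2)=-2.200+10.42j  V(n3)=-7.690+0.000j  V(n4)=-8.788+0.7827j
  i(V1)=-1.385-0.04731j

-2.200+10.42j V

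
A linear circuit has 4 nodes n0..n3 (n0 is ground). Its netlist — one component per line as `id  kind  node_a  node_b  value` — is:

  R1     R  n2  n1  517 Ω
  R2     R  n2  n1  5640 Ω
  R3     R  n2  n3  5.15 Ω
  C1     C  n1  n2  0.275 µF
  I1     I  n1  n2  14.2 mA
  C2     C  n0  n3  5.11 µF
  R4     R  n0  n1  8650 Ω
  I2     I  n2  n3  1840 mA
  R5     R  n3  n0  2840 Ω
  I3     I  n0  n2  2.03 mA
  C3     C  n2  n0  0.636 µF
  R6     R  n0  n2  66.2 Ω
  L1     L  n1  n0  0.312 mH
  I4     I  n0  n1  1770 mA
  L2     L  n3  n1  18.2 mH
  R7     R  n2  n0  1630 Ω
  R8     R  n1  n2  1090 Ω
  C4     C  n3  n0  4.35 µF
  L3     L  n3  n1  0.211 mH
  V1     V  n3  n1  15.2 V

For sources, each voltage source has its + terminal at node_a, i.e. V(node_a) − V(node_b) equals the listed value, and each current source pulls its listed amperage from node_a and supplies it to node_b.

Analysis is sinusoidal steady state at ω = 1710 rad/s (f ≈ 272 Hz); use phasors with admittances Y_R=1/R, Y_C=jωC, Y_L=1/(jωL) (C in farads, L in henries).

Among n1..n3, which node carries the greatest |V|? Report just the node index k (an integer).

Element admittances at ω=1710 rad/s:
  Y(R1) = 0.001934+0.000j S between n2,n1
  Y(R2) = 0.0001773+0.000j S between n2,n1
  Y(R3) = 0.1942+0.000j S between n2,n3
  Y(C1) = 0.000+0.0004703j S between n1,n2
  I1: injects 0.0142 A into n2 (from n1)
  Y(C2) = 0.000+0.008738j S between n0,n3
  Y(R4) = 0.0001156+0.000j S between n0,n1
  I2: injects 1.84 A into n3 (from n2)
  Y(R5) = 0.0003521+0.000j S between n3,n0
  I3: injects 0.00203 A into n2 (from n0)
  Y(C3) = 0.000+0.001088j S between n2,n0
  Y(R6) = 0.01511+0.000j S between n0,n2
  Y(L1) = 0.000-1.874j S between n1,n0
  I4: injects 1.77 A into n1 (from n0)
  Y(L2) = 0.000-0.03213j S between n3,n1
  Y(R7) = 0.0006135+0.000j S between n2,n0
  Y(R8) = 0.0009174+0.000j S between n1,n2
  Y(C4) = 0.000+0.007438j S between n3,n0
  Y(L3) = 0.000-2.772j S between n3,n1
  V1: constraint V(n3)−V(n1) = 15.2
Assemble and solve the 4×4 MNA system:
  V(n1)=0.1425+0.9052j  V(n2)=5.432+0.7990j  V(n3)=15.34+0.9052j
  i(V1)=-0.07512+42.35j

3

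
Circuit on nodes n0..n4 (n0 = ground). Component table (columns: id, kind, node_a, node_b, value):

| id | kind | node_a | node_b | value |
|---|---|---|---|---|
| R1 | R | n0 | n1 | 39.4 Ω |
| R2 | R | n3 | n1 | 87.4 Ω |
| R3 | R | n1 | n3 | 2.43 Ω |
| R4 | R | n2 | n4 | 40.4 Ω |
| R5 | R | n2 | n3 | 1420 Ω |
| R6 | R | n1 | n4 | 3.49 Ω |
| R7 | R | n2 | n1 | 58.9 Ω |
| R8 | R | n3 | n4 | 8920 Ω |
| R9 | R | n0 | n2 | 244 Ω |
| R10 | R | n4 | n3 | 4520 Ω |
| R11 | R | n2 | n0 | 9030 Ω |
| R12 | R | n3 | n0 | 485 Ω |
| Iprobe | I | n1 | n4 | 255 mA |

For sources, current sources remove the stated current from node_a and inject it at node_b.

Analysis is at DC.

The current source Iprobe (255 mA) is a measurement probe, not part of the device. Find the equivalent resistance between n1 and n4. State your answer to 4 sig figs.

MNA unknowns: 4 node voltages V₁..V_4
R1: Y=0.02538 on G[0,1]
R2: Y=0.01144 on G[3,1]
R3: Y=0.4115 on G[1,3]
R4: Y=0.02475 on G[2,4]
R5: Y=0.0007042 on G[2,3]
R6: Y=0.2865 on G[1,4]
R7: Y=0.01698 on G[2,1]
R8: Y=0.0001121 on G[3,4]
R9: Y=0.004098 on G[0,2]
R10: Y=0.0002212 on G[4,3]
R11: Y=0.0001107 on G[2,0]
R12: Y=0.002062 on G[3,0]
Iprobe: z[1]−=0.255, z[4]+=0.255
solve → V1=-0.06117, V2=0.3980, V3=-0.05945, V4=0.7936

R_eq = 3.352 Ω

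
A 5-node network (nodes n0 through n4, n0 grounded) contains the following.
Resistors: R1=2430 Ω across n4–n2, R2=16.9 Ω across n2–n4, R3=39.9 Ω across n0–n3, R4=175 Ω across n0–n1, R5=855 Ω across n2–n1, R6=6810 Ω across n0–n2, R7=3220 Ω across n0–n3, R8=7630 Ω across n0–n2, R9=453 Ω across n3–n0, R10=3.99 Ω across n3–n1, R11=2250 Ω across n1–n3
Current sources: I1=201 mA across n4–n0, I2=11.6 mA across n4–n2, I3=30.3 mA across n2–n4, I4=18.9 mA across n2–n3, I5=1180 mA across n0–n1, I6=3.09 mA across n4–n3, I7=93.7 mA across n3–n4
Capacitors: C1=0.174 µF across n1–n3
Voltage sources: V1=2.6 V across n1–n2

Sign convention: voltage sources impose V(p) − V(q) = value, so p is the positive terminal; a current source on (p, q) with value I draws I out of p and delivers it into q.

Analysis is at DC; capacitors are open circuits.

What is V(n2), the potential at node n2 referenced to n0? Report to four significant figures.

MNA unknowns: 4 node voltages V₁..V_4 plus 1 source current (V1)
R1: Y=0.0004115 on G[4,2]
R2: Y=0.05917 on G[2,4]
I1: z[4]−=0.201, z[0]+=0.201
C1: Y=0.000 on G[1,3]
R3: Y=0.02506 on G[0,3]
I2: z[4]−=0.0116, z[2]+=0.0116
R4: Y=0.005714 on G[0,1]
R5: Y=0.001170 on G[2,1]
I3: z[2]−=0.0303, z[4]+=0.0303
I4: z[2]−=0.0189, z[3]+=0.0189
R6: Y=0.0001468 on G[0,2]
I5: z[0]−=1.18, z[1]+=1.18
I6: z[4]−=0.00309, z[3]+=0.00309
R7: Y=0.0003106 on G[0,3]
R8: Y=0.0001311 on G[0,2]
R9: Y=0.002208 on G[3,0]
R10: Y=0.2506 on G[3,1]
I7: z[3]−=0.0937, z[4]+=0.0937
R11: Y=0.0004444 on G[1,3]
V1: row V1−V2=2.6, i_V1 at 1,2
solve → V1=31.99, V2=29.39, V3=28.57, V4=27.86
aux → i_V1=0.1344

29.39 V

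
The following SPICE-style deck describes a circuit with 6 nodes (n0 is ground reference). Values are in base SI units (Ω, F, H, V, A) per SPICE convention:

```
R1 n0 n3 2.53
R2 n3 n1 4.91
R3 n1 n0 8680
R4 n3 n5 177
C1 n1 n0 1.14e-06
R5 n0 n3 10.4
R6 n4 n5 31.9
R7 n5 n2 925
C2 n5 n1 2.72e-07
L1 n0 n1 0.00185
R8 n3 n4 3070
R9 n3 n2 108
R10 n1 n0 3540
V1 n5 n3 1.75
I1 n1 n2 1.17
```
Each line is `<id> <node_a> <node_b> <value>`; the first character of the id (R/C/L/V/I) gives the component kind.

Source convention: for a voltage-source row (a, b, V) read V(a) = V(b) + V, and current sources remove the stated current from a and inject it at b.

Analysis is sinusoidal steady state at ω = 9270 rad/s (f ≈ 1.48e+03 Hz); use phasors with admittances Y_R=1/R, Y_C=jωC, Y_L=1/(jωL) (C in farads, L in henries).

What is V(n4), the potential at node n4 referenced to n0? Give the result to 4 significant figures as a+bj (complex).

1.895-0.5042j V

Element admittances at ω=9270 rad/s:
  Y(R1) = 0.3953+0.000j S between n0,n3
  Y(R2) = 0.2037+0.000j S between n3,n1
  Y(R3) = 0.0001152+0.000j S between n1,n0
  Y(R4) = 0.005650+0.000j S between n3,n5
  Y(C1) = 0.000+0.01057j S between n1,n0
  Y(R5) = 0.09615+0.000j S between n0,n3
  Y(R6) = 0.03135+0.000j S between n4,n5
  Y(R7) = 0.001081+0.000j S between n5,n2
  Y(C2) = 0.000+0.002521j S between n5,n1
  Y(L1) = 0.000-0.05831j S between n0,n1
  Y(R8) = 0.0003257+0.000j S between n3,n4
  Y(R9) = 0.009259+0.000j S between n3,n2
  Y(R10) = 0.0002825+0.000j S between n1,n0
  V1: constraint V(n5)−V(n3) = 1.75
  I1: injects 1.17 A into n2 (from n1)
Assemble and solve the 6×6 MNA system:
  V(n1)=-5.203-1.633j  V(n2)=113.5-0.5042j  V(n3)=0.1628-0.5042j  V(n4)=1.895-0.5042j  V(n5)=1.913-0.5042j
  i(V1)=0.1130-0.01794j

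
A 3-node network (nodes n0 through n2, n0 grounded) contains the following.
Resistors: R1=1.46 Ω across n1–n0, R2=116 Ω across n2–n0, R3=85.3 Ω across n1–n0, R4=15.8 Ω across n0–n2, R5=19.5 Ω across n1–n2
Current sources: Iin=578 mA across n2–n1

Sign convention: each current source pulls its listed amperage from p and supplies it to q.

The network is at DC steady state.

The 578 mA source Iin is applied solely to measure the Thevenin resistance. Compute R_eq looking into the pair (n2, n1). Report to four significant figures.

R_eq = 8.586 Ω

MNA unknowns: 2 node voltages V₁..V_2
R1: Y=0.6849 on G[1,0]
R2: Y=0.008621 on G[2,0]
R3: Y=0.01172 on G[1,0]
R4: Y=0.06329 on G[0,2]
R5: Y=0.05128 on G[1,2]
Iin: z[2]−=0.578, z[1]+=0.578
solve → V1=0.4644, V2=-4.498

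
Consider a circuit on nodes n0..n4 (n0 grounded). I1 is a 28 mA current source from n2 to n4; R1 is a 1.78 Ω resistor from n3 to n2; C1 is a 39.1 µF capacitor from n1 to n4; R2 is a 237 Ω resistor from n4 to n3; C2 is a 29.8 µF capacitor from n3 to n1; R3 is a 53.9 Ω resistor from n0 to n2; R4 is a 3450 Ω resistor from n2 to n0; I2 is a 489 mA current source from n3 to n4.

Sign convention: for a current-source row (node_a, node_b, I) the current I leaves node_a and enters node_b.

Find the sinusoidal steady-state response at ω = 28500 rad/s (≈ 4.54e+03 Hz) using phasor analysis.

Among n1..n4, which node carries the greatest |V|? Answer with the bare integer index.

4

Apply KCL at each of the 4 non-ground nodes and solve the resulting linear system.
Node n1: branches {C1, C2} → V_1 = 0.05517-0.6087j
Node n2: branches {I1, R1, R3, R4} → V_2 = 0.000+0.000j
Node n3: branches {R1, R2, C2, I2} → V_3 = 0.04984+0.000j
Node n4: branches {I1, C1, R2, I2} → V_4 = 0.05923-1.073j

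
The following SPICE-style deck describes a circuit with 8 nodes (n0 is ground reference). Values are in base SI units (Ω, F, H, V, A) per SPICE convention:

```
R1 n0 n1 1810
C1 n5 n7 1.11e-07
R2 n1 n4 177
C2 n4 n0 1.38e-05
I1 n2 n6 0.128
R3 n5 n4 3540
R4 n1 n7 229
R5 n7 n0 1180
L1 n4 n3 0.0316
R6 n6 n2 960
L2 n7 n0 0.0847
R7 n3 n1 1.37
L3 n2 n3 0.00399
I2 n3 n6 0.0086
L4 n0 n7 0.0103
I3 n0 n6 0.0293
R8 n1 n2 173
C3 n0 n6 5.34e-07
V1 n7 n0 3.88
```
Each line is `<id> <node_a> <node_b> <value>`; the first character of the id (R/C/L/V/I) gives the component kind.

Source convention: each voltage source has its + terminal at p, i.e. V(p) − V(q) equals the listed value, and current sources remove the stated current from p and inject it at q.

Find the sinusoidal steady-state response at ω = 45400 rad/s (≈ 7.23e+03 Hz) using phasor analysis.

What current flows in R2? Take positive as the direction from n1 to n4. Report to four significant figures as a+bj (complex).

-0.05312-0.001970j A

MNA unknowns: 7 node voltages V₁..V_7 plus 1 source current (V1)
R1: Y=0.0005525+0.000j on G[0,1]
C1: Y=0.000+0.005039j on G[5,7]
R2: Y=0.005650+0.000j on G[1,4]
C2: Y=0.000+0.6265j on G[4,0]
I1: z[2]−=0.128, z[6]+=0.128
R3: Y=0.0002825+0.000j on G[5,4]
R4: Y=0.004367+0.000j on G[1,7]
R5: Y=0.0008475+0.000j on G[7,0]
L1: Y=0.000-0.0006970j on G[4,3]
R6: Y=0.001042+0.000j on G[6,2]
L2: Y=0.000-0.0002601j on G[7,0]
R7: Y=0.7299+0.000j on G[3,1]
L3: Y=0.000-0.005520j on G[2,3]
I2: z[3]−=0.0086, z[6]+=0.0086
L4: Y=0.000-0.002138j on G[0,7]
I3: z[0]−=0.0293, z[6]+=0.0293
R8: Y=0.005780+0.000j on G[1,2]
C3: Y=0.000+0.02424j on G[0,6]
V1: row V7−V0=3.88, i_V1 at 7,0
solve → V1=-9.396-0.2653j, V2=-19.45-9.214j, V3=-9.475-0.1990j, V4=0.007466+0.08336j, V5=3.873+0.2167j, V6=-0.1375-6.013j, V7=3.880+0.000j
aux → i_V1=-0.06235+0.008110j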